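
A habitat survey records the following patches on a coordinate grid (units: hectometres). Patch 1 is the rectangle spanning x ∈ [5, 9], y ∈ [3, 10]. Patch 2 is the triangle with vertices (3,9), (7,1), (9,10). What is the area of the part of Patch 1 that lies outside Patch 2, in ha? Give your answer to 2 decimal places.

7.78

|Patch 1| = 28, |Patch 1∩Patch 2| = 20.2222.
|Patch 1 ∖ Patch 2| = |Patch 1| − |Patch 1∩Patch 2| = 28 − 20.2222 = 7.78.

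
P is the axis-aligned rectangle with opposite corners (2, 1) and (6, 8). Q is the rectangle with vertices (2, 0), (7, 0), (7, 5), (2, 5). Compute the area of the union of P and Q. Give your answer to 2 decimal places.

By inclusion–exclusion:
Individual areas: |P| = 28, |Q| = 25.
|P∩Q|: x∈[2,6], y∈[1,5] → 4·4 = 16.
|P ∪ Q| = 53 − 16 = 37.00.

37.00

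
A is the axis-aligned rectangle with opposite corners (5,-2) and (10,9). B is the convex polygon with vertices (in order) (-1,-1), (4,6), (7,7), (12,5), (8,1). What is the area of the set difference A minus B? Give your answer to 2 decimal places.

|A| = 55, |A∩B| = 26.5333.
|A ∖ B| = |A| − |A∩B| = 55 − 26.5333 = 28.47.

28.47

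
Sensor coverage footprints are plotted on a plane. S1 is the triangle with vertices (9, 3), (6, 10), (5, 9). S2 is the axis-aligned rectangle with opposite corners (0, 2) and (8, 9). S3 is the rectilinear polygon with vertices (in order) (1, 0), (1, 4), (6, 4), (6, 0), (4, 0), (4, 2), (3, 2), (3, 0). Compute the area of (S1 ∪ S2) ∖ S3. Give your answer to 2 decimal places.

47.13

|S1 ∪ S2| = 57.131.
|(S1 ∪ S2) ∩ S3| = 10.
|(S1 ∪ S2) ∖ S3| = 57.131 − 10 = 47.13.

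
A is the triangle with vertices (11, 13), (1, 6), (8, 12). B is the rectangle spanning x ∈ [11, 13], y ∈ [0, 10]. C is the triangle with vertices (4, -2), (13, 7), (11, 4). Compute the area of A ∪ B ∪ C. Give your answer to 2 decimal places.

29.00

By inclusion–exclusion:
Individual areas: |A| = 5.5, |B| = 20, |C| = 4.5.
|A∩B| = 0.
|A∩C| = 0.
|B∩C| = 1.
|A∩B∩C| = 0.
|A ∪ B ∪ C| = 30 − 1 + 0 = 29.00.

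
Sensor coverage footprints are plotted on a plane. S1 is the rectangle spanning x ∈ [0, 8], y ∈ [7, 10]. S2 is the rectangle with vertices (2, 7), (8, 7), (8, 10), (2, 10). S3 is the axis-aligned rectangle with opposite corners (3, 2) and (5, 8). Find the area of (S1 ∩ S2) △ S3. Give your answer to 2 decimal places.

|S1 ∩ S2| = 18.
|(S1 ∩ S2) ∩ S3| = 2.
|(S1 ∩ S2) △ S3| = 18 + 12 − 4 = 26.00.

26.00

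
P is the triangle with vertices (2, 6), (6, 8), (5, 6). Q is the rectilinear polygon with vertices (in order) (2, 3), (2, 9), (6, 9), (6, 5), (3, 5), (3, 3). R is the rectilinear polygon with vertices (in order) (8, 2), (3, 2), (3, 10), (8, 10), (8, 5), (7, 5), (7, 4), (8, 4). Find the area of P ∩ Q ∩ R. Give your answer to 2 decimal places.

The intersection is the polygon with vertices (5,6), (3,6), (3,6.5), (6,8).
By the shoelace formula its area is 2.75.

2.75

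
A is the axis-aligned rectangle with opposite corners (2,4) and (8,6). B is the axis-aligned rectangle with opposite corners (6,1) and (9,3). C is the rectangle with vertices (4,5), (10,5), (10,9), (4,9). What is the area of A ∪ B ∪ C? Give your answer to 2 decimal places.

38.00

By inclusion–exclusion:
Individual areas: |A| = 12, |B| = 6, |C| = 24.
|A∩B| = 0 (no overlap).
|A∩C|: x∈[4,8], y∈[5,6] → 4·1 = 4.
|B∩C| = 0 (no overlap).
|A∩B∩C| = 0.
|A ∪ B ∪ C| = 42 − 4 + 0 = 38.00.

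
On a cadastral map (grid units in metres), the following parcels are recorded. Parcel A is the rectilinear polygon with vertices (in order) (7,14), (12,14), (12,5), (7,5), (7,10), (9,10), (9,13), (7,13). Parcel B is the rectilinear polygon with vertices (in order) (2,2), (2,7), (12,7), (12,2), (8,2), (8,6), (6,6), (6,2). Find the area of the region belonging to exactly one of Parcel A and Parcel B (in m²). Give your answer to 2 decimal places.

63.00

|Parcel A| = 39, |Parcel B| = 42, |Parcel A∩Parcel B| = 9.
|Parcel A △ Parcel B| = |Parcel A| + |Parcel B| − 2·|Parcel A∩Parcel B| = 39 + 42 − 18 = 63.00.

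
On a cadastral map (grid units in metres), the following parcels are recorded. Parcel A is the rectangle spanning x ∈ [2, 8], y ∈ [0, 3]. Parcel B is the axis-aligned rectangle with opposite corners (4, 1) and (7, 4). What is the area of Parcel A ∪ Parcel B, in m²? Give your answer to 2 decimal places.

By inclusion–exclusion:
Individual areas: |Parcel A| = 18, |Parcel B| = 9.
|Parcel A∩Parcel B|: x∈[4,7], y∈[1,3] → 3·2 = 6.
|Parcel A ∪ Parcel B| = 27 − 6 = 21.00.

21.00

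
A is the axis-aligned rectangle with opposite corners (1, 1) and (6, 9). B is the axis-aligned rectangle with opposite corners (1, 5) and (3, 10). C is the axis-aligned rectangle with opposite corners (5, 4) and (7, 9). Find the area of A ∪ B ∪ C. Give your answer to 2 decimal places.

By inclusion–exclusion:
Individual areas: |A| = 40, |B| = 10, |C| = 10.
|A∩B|: x∈[1,3], y∈[5,9] → 2·4 = 8.
|A∩C|: x∈[5,6], y∈[4,9] → 1·5 = 5.
|B∩C| = 0 (no overlap).
|A∩B∩C| = 0.
|A ∪ B ∪ C| = 60 − 13 + 0 = 47.00.

47.00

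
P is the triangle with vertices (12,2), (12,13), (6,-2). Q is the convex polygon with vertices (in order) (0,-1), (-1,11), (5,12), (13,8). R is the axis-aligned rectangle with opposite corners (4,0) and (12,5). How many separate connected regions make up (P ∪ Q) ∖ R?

(P ∪ Q) ∖ R splits into 2 disjoint pieces (area 2.2, area 98.1742).

2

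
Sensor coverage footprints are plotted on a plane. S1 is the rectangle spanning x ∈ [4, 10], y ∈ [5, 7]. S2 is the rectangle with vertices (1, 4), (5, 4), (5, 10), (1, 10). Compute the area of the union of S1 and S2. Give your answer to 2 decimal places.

By inclusion–exclusion:
Individual areas: |S1| = 12, |S2| = 24.
|S1∩S2|: x∈[4,5], y∈[5,7] → 1·2 = 2.
|S1 ∪ S2| = 36 − 2 = 34.00.

34.00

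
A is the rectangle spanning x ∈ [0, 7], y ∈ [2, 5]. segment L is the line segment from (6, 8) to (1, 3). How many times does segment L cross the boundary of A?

The segment meets the boundary at (3,5).

1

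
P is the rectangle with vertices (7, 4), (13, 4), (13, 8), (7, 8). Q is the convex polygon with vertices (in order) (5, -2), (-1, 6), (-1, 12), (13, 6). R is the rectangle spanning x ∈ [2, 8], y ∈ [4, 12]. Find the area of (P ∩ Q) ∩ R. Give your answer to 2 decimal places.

The region (P ∩ Q) ∩ R is the polygon with vertices (7,8), (8,8), (8,4), (7,4).
By the shoelace formula its area is 4.00.

4.00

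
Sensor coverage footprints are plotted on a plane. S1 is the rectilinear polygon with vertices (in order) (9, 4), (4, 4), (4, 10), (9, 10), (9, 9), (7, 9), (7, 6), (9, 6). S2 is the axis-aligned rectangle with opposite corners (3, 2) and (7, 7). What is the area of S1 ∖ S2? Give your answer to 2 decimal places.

15.00

|S1| = 24, |S1∩S2| = 9.
|S1 ∖ S2| = |S1| − |S1∩S2| = 24 − 9 = 15.00.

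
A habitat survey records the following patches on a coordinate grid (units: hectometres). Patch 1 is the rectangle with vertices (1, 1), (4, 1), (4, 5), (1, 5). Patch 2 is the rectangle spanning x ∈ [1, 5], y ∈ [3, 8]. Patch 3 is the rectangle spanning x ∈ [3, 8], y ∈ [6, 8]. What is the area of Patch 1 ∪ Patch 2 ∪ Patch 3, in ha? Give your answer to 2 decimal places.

32.00

By inclusion–exclusion:
Individual areas: |Patch 1| = 12, |Patch 2| = 20, |Patch 3| = 10.
|Patch 1∩Patch 2|: x∈[1,4], y∈[3,5] → 3·2 = 6.
|Patch 1∩Patch 3| = 0 (no overlap).
|Patch 2∩Patch 3|: x∈[3,5], y∈[6,8] → 2·2 = 4.
|Patch 1∩Patch 2∩Patch 3| = 0.
|Patch 1 ∪ Patch 2 ∪ Patch 3| = 42 − 10 + 0 = 32.00.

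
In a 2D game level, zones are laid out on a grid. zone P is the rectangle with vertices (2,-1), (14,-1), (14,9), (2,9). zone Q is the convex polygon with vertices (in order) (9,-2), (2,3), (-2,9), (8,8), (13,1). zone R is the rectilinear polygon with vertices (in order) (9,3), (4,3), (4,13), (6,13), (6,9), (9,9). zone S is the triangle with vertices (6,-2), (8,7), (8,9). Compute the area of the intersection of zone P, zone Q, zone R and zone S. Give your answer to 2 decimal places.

1.41

The intersection is the polygon with vertices (6.909,3), (7.821,8.018), (8,8), (8,7), (7.111,3).
By the shoelace formula its area is 1.41.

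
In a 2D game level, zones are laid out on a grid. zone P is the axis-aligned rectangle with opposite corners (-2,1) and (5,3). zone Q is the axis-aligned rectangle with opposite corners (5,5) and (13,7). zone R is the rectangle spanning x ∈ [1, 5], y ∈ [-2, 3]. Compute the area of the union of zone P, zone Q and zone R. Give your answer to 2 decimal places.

42.00

By inclusion–exclusion:
Individual areas: |zone P| = 14, |zone Q| = 16, |zone R| = 20.
|zone P∩zone Q| = 0 (no overlap).
|zone P∩zone R|: x∈[1,5], y∈[1,3] → 4·2 = 8.
|zone Q∩zone R| = 0 (no overlap).
|zone P∩zone Q∩zone R| = 0.
|zone P ∪ zone Q ∪ zone R| = 50 − 8 + 0 = 42.00.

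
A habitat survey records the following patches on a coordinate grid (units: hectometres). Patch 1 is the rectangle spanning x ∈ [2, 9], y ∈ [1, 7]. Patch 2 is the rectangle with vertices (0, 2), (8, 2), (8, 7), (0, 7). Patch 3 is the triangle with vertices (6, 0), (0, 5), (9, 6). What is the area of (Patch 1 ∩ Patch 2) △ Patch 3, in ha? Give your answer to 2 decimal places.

|Patch 1 ∩ Patch 2| = 30.
|(Patch 1 ∩ Patch 2) ∩ Patch 3| = 19.2667.
|(Patch 1 ∩ Patch 2) △ Patch 3| = 30 + 25.5 − 38.5333 = 16.97.

16.97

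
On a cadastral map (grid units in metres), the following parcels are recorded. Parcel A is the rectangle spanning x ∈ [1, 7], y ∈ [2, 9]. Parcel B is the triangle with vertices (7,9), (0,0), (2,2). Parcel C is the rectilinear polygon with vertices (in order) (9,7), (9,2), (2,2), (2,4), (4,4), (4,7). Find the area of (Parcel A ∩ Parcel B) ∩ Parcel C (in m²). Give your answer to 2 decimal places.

1.02

|Parcel A ∩ Parcel B| = 1.5556.
|(Parcel A ∩ Parcel B) ∩ Parcel C| = 1.02.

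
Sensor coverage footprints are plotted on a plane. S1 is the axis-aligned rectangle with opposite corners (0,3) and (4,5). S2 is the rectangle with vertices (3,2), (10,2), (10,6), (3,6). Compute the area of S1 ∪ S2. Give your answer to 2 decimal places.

By inclusion–exclusion:
Individual areas: |S1| = 8, |S2| = 28.
|S1∩S2|: x∈[3,4], y∈[3,5] → 1·2 = 2.
|S1 ∪ S2| = 36 − 2 = 34.00.

34.00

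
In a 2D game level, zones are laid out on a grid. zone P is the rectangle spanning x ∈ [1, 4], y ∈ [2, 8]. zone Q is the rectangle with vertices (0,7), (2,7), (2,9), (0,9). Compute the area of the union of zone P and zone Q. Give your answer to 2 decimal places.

21.00

By inclusion–exclusion:
Individual areas: |zone P| = 18, |zone Q| = 4.
|zone P∩zone Q|: x∈[1,2], y∈[7,8] → 1·1 = 1.
|zone P ∪ zone Q| = 22 − 1 = 21.00.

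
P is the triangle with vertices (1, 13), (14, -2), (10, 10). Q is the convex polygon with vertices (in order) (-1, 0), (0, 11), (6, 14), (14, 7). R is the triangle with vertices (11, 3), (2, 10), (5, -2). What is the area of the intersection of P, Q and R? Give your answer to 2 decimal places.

The intersection is the polygon with vertices (8.446,4.408), (6.909,6.182), (8.911,4.625).
By the shoelace formula its area is 0.58.

0.58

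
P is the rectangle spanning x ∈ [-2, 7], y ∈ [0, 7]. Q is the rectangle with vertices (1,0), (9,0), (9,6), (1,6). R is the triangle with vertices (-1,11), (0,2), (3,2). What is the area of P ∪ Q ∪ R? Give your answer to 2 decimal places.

77.67

By inclusion–exclusion:
Individual areas: |P| = 63, |Q| = 48, |R| = 13.5.
|P∩Q|: x∈[1,7], y∈[0,6] → 6·6 = 36.
|P∩R| = 10.8333.
|Q∩R| = 4.4444.
|P∩Q∩R| = 4.4444.
|P ∪ Q ∪ R| = 124.5 − 51.2778 + 4.4444 = 77.67.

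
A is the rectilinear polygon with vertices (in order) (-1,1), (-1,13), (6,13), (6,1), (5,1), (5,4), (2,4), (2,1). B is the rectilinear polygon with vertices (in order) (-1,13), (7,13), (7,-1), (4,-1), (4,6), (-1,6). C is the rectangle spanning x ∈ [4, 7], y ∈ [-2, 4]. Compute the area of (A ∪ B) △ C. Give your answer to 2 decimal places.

84.00

|A ∪ B| = 96.
|(A ∪ B) ∩ C| = 15.
|(A ∪ B) △ C| = 96 + 18 − 30 = 84.00.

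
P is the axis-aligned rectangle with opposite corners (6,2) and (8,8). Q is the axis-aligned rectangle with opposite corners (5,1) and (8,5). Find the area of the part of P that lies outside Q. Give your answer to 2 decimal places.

|P∩Q|: x∈[6,8], y∈[2,5] → 2·3 = 6.
|P| = 12.
|P ∖ Q| = |P| − |P∩Q| = 12 − 6 = 6.00.

6.00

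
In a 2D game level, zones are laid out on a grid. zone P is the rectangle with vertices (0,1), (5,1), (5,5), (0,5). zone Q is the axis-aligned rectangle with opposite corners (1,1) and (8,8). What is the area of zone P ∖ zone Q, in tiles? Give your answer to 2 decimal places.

4.00

|zone P∩zone Q|: x∈[1,5], y∈[1,5] → 4·4 = 16.
|zone P| = 20.
|zone P ∖ zone Q| = |zone P| − |zone P∩zone Q| = 20 − 16 = 4.00.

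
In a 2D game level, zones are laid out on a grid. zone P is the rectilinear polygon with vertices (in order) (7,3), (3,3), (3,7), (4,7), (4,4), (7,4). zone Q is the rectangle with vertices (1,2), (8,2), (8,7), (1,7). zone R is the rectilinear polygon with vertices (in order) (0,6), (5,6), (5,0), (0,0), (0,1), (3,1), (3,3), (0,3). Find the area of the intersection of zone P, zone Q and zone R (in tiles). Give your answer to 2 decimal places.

The intersection is the polygon with vertices (3,6), (4,6), (4,4), (5,4), (5,3), (3,3).
By the shoelace formula its area is 4.00.

4.00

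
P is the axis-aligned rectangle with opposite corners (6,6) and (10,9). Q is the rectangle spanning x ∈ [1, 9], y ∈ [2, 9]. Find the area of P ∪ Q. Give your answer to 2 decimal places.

59.00

By inclusion–exclusion:
Individual areas: |P| = 12, |Q| = 56.
|P∩Q|: x∈[6,9], y∈[6,9] → 3·3 = 9.
|P ∪ Q| = 68 − 9 = 59.00.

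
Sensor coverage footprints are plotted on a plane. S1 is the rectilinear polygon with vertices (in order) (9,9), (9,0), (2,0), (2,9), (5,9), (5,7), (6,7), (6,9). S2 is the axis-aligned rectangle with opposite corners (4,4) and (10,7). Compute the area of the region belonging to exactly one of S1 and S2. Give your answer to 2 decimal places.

49.00

|S1| = 61, |S2| = 18, |S1∩S2| = 15.
|S1 △ S2| = |S1| + |S2| − 2·|S1∩S2| = 61 + 18 − 30 = 49.00.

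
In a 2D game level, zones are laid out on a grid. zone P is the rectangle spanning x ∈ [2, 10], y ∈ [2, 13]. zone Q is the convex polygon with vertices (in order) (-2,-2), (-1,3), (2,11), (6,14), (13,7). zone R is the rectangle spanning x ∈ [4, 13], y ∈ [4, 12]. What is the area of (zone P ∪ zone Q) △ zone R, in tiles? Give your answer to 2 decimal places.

|zone P ∪ zone Q| = 123.2.
|(zone P ∪ zone Q) ∩ zone R| = 55.2.
|(zone P ∪ zone Q) △ zone R| = 123.2 + 72 − 110.4 = 84.80.

84.80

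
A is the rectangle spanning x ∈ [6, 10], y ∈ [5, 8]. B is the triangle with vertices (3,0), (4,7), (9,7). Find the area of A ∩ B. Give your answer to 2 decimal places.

The intersection is the polygon with vertices (6,5), (6,7), (9,7), (7.286,5).
By the shoelace formula its area is 4.29.

4.29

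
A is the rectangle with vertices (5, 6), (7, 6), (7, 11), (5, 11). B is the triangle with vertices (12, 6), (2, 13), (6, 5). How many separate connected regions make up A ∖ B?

2

A ∖ B splits into 2 disjoint pieces (area 1.6, area 0.25).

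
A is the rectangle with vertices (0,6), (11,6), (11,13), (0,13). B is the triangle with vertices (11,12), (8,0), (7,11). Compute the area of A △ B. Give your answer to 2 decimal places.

|A| = 77, |B| = 22.5, |A∩B| = 16.3636.
|A △ B| = |A| + |B| − 2·|A∩B| = 77 + 22.5 − 32.7273 = 66.77.

66.77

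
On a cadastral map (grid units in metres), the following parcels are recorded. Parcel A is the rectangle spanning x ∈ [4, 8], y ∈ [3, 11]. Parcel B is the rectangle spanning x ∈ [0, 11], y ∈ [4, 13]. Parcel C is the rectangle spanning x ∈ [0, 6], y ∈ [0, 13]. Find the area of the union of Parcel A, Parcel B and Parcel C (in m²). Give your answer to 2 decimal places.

By inclusion–exclusion:
Individual areas: |Parcel A| = 32, |Parcel B| = 99, |Parcel C| = 78.
|Parcel A∩Parcel B|: x∈[4,8], y∈[4,11] → 4·7 = 28.
|Parcel A∩Parcel C|: x∈[4,6], y∈[3,11] → 2·8 = 16.
|Parcel B∩Parcel C|: x∈[0,6], y∈[4,13] → 6·9 = 54.
|Parcel A∩Parcel B∩Parcel C| = 14.
|Parcel A ∪ Parcel B ∪ Parcel C| = 209 − 98 + 14 = 125.00.

125.00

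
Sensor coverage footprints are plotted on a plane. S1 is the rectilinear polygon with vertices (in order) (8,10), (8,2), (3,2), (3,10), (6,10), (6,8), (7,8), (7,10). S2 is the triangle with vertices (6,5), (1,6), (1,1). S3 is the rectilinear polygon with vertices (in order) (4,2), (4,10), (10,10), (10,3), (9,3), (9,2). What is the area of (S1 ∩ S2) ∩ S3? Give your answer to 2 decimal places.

The region (S1 ∩ S2) ∩ S3 is the polygon with vertices (6,5), (4,3.4), (4,5.4).
By the shoelace formula its area is 2.00.

2.00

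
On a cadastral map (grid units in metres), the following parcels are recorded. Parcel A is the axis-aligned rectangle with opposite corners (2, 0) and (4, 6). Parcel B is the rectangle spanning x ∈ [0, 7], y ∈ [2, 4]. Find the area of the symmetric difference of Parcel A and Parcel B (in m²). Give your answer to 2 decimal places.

18.00

|Parcel A∩Parcel B|: x∈[2,4], y∈[2,4] → 2·2 = 4.
|Parcel A △ Parcel B| = |Parcel A| + |Parcel B| − 2·|Parcel A∩Parcel B| = 12 + 14 − 8 = 18.00.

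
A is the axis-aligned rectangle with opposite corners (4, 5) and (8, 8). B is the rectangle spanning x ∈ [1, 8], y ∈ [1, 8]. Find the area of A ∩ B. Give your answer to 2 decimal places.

|A∩B|: x∈[4,8], y∈[5,8] → 4·3 = 12.

12.00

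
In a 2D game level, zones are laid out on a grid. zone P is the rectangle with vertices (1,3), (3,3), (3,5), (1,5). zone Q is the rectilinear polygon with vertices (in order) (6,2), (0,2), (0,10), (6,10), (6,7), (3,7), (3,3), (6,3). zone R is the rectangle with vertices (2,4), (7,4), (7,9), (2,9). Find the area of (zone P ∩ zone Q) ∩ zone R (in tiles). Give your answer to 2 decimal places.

The region (zone P ∩ zone Q) ∩ zone R is the polygon with vertices (3,5), (3,4), (2,4), (2,5).
By the shoelace formula its area is 1.00.

1.00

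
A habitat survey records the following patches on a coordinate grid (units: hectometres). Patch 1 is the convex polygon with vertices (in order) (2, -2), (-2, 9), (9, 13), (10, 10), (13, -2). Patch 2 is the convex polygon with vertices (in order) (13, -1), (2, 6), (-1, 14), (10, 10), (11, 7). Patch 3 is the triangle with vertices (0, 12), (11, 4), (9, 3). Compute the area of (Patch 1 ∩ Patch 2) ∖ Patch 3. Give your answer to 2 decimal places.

62.39

|Patch 1 ∩ Patch 2| = 75.4171.
|(Patch 1 ∩ Patch 2) ∩ Patch 3| = 13.0265.
|(Patch 1 ∩ Patch 2) ∖ Patch 3| = 75.4171 − 13.0265 = 62.39.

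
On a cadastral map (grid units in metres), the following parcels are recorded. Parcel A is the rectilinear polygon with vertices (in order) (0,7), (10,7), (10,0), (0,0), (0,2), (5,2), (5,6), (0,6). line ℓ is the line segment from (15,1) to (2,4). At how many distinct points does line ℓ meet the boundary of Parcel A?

The segment meets the boundary at (5,3.308), (10,2.154).

2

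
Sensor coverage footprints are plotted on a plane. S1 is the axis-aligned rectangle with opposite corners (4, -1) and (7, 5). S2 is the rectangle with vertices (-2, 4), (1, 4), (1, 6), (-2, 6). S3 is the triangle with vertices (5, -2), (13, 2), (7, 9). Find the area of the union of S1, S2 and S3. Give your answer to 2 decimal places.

By inclusion–exclusion:
Individual areas: |S1| = 18, |S2| = 6, |S3| = 40.
|S1∩S2| = 0 (no overlap).
|S1∩S3| = 7.6364.
|S2∩S3| = 0.
|S1∩S2∩S3| = 0.
|S1 ∪ S2 ∪ S3| = 64 − 7.6364 + 0 = 56.36.

56.36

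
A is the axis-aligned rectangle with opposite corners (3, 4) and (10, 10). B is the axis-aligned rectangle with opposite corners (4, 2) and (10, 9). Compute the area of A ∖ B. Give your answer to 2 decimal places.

12.00

|A∩B|: x∈[4,10], y∈[4,9] → 6·5 = 30.
|A| = 42.
|A ∖ B| = |A| − |A∩B| = 42 − 30 = 12.00.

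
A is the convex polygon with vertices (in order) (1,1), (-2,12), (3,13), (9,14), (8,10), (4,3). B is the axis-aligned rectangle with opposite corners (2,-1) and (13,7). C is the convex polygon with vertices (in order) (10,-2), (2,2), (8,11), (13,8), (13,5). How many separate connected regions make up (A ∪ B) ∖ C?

2

(A ∪ B) ∖ C splits into 2 disjoint pieces (area 80.558, area 7.7143).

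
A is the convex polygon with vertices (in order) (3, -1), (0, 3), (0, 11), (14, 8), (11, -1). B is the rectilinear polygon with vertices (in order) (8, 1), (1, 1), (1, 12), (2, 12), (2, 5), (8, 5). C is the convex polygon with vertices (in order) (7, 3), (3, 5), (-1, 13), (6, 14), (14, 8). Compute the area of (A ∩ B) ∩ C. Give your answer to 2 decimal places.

|A ∩ B| = 33.5119.
|(A ∩ B) ∩ C| = 8.32.

8.32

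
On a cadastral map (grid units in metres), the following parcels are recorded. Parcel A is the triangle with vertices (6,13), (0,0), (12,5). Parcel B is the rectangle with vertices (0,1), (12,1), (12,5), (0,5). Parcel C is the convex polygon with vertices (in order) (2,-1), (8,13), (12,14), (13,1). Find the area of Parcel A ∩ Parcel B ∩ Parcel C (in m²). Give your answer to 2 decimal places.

14.00

The intersection is the polygon with vertices (12,5), (2.957,1.232), (4.571,5).
By the shoelace formula its area is 14.00.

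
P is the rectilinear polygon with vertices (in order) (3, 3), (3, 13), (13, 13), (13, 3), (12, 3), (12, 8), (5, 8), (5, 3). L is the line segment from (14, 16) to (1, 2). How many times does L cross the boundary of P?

4

The segment meets the boundary at (3,4.154), (5,6.308), (6.571,8), (11.214,13).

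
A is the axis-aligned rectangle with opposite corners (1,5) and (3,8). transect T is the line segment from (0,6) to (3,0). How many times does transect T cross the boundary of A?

0

The segment lies entirely outside A and never meets its boundary.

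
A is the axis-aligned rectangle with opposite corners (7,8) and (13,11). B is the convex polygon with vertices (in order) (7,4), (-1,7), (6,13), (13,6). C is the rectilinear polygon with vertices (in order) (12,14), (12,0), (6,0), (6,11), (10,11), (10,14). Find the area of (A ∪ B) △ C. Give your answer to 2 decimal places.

70.71

|A ∪ B| = 73.
|(A ∪ B) ∩ C| = 37.1458.
|(A ∪ B) △ C| = 73 + 72 − 74.2917 = 70.71.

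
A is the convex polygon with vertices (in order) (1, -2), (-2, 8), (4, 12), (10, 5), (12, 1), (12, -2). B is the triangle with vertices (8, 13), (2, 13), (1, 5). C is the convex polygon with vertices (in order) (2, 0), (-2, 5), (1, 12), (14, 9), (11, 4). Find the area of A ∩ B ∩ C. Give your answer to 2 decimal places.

13.39

The intersection is the polygon with vertices (5.546,10.196), (1,5), (1.682,10.454), (3.229,11.486), (4.74,11.137).
By the shoelace formula its area is 13.39.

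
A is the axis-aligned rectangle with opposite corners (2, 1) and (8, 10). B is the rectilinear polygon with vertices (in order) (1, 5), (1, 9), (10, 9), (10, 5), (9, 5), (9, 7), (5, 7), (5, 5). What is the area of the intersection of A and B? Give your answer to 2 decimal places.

The intersection is the polygon with vertices (8,7), (5,7), (5,5), (2,5), (2,9), (8,9).
By the shoelace formula its area is 18.00.

18.00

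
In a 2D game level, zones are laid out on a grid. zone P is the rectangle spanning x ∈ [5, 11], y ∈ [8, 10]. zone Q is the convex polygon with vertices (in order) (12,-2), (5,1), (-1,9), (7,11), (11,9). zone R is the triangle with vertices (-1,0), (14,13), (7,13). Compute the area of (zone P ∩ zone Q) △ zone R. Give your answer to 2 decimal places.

|zone P ∩ zone Q| = 11.
|(zone P ∩ zone Q) ∩ zone R| = 8.3748.
|(zone P ∩ zone Q) △ zone R| = 11 + 45.5 − 16.7495 = 39.75.

39.75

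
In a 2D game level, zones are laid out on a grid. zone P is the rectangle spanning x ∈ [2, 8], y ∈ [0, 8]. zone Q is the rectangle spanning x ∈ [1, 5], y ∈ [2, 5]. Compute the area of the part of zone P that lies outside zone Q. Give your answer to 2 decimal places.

|zone P∩zone Q|: x∈[2,5], y∈[2,5] → 3·3 = 9.
|zone P| = 48.
|zone P ∖ zone Q| = |zone P| − |zone P∩zone Q| = 48 − 9 = 39.00.

39.00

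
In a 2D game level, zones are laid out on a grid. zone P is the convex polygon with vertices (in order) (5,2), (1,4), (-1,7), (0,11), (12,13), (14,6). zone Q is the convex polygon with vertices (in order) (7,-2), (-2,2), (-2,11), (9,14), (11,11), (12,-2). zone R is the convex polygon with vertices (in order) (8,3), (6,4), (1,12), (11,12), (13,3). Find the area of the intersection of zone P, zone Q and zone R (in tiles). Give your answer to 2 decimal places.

The intersection is the polygon with vertices (6,12), (10.333,12), (11,11), (11.471,4.876), (7.647,3.176), (6,4), (1.472,11.245).
By the shoelace formula its area is 60.21.

60.21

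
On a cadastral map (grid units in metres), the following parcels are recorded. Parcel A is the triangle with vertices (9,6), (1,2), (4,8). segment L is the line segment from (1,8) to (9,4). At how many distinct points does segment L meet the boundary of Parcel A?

2

The segment meets the boundary at (3.4,6.8), (7,5).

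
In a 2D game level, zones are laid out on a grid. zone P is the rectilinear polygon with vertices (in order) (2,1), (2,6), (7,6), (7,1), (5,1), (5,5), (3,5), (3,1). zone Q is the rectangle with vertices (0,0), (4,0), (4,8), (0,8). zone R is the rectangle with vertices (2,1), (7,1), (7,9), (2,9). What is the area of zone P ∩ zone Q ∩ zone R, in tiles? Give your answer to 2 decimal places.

The intersection is the polygon with vertices (4,6), (4,5), (3,5), (3,1), (2,1), (2,6).
By the shoelace formula its area is 6.00.

6.00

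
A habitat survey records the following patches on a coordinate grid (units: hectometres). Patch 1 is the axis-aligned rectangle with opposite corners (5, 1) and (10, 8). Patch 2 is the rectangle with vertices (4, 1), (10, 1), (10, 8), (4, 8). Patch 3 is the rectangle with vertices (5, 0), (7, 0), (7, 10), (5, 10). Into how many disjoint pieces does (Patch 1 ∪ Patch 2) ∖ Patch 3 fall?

2

(Patch 1 ∪ Patch 2) ∖ Patch 3 splits into 2 disjoint pieces (area 21, area 7).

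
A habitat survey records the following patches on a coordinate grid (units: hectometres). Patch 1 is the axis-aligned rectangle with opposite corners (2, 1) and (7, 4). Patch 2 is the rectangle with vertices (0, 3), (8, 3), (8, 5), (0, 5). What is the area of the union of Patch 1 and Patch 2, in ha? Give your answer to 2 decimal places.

By inclusion–exclusion:
Individual areas: |Patch 1| = 15, |Patch 2| = 16.
|Patch 1∩Patch 2|: x∈[2,7], y∈[3,4] → 5·1 = 5.
|Patch 1 ∪ Patch 2| = 31 − 5 = 26.00.

26.00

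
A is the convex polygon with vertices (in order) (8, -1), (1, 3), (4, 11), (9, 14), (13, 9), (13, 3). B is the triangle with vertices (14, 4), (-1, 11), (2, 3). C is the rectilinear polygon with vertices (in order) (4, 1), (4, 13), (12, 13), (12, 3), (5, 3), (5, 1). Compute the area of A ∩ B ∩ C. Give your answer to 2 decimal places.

The intersection is the polygon with vertices (12,4.933), (12,3.833), (4,3.167), (4,8.667).
By the shoelace formula its area is 26.40.

26.40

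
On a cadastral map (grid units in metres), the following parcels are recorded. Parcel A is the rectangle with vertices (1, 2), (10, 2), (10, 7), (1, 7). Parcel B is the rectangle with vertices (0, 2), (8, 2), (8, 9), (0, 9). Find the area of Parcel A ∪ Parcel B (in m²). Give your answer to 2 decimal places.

66.00

By inclusion–exclusion:
Individual areas: |Parcel A| = 45, |Parcel B| = 56.
|Parcel A∩Parcel B|: x∈[1,8], y∈[2,7] → 7·5 = 35.
|Parcel A ∪ Parcel B| = 101 − 35 = 66.00.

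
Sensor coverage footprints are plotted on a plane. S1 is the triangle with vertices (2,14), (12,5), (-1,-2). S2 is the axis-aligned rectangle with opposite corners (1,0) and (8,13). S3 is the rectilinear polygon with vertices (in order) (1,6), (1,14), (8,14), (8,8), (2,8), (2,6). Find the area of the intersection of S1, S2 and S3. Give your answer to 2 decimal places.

The intersection is the polygon with vertices (8,8), (2,8), (2,6), (1,6), (1,8.667), (1.812,13), (3.111,13), (8,8.6).
By the shoelace formula its area is 24.48.

24.48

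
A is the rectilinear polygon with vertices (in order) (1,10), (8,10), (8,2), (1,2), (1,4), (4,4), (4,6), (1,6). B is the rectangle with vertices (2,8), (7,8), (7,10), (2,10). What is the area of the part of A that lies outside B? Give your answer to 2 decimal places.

|A| = 50, |A∩B| = 10.
|A ∖ B| = |A| − |A∩B| = 50 − 10 = 40.00.

40.00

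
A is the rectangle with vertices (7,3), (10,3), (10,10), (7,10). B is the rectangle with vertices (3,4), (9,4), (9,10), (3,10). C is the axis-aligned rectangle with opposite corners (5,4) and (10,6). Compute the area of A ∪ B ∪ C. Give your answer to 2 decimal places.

45.00

By inclusion–exclusion:
Individual areas: |A| = 21, |B| = 36, |C| = 10.
|A∩B|: x∈[7,9], y∈[4,10] → 2·6 = 12.
|A∩C|: x∈[7,10], y∈[4,6] → 3·2 = 6.
|B∩C|: x∈[5,9], y∈[4,6] → 4·2 = 8.
|A∩B∩C| = 4.
|A ∪ B ∪ C| = 67 − 26 + 4 = 45.00.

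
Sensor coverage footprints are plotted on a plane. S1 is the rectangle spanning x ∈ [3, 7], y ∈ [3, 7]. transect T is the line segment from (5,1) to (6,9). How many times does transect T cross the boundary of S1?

2

The segment meets the boundary at (5.75,7), (5.25,3).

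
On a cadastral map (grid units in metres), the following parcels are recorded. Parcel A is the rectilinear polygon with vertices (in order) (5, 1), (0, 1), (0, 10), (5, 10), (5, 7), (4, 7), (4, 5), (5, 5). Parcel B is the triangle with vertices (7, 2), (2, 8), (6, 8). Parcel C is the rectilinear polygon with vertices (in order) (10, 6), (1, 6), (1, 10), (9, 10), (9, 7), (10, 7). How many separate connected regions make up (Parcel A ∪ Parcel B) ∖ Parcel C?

(Parcel A ∪ Parcel B) ∖ Parcel C is a single connected region.

1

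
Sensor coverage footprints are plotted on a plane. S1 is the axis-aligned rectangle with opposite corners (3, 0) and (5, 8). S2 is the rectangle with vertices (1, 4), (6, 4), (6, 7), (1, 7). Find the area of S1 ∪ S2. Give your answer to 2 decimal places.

By inclusion–exclusion:
Individual areas: |S1| = 16, |S2| = 15.
|S1∩S2|: x∈[3,5], y∈[4,7] → 2·3 = 6.
|S1 ∪ S2| = 31 − 6 = 25.00.

25.00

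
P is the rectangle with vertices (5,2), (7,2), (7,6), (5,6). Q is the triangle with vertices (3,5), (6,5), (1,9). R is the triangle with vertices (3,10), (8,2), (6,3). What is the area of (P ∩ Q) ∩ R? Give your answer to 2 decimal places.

0.38

The region (P ∩ Q) ∩ R is the polygon with vertices (6,5), (5.143,5), (5,5.333), (5,5.8).
By the shoelace formula its area is 0.38.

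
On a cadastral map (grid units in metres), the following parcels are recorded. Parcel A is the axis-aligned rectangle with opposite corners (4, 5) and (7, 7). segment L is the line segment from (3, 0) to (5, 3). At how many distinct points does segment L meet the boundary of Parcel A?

The segment lies entirely outside Parcel A and never meets its boundary.

0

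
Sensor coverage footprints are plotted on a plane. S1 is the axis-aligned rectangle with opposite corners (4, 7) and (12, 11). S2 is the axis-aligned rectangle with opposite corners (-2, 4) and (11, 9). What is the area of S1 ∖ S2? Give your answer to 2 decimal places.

18.00

|S1∩S2|: x∈[4,11], y∈[7,9] → 7·2 = 14.
|S1| = 32.
|S1 ∖ S2| = |S1| − |S1∩S2| = 32 − 14 = 18.00.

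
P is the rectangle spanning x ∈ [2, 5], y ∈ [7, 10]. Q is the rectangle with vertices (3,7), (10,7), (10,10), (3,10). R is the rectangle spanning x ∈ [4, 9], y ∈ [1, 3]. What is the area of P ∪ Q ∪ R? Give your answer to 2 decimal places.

By inclusion–exclusion:
Individual areas: |P| = 9, |Q| = 21, |R| = 10.
|P∩Q|: x∈[3,5], y∈[7,10] → 2·3 = 6.
|P∩R| = 0 (no overlap).
|Q∩R| = 0 (no overlap).
|P∩Q∩R| = 0.
|P ∪ Q ∪ R| = 40 − 6 + 0 = 34.00.

34.00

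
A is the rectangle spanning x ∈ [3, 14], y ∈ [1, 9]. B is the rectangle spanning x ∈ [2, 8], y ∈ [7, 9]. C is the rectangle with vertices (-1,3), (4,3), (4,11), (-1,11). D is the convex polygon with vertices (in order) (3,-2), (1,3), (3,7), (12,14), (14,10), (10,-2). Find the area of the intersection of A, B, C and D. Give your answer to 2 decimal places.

0.39

The intersection is the polygon with vertices (4,7), (3,7), (4,7.778).
By the shoelace formula its area is 0.39.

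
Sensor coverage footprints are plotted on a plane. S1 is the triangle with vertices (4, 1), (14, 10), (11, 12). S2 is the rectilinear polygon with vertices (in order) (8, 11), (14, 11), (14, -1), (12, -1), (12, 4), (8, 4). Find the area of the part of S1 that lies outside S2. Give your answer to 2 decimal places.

|S1| = 23.5, |S1∩S2| = 17.0604.
|S1 ∖ S2| = |S1| − |S1∩S2| = 23.5 − 17.0604 = 6.44.

6.44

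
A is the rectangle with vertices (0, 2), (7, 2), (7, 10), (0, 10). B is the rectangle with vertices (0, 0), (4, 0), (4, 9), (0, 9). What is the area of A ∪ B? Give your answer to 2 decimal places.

64.00

By inclusion–exclusion:
Individual areas: |A| = 56, |B| = 36.
|A∩B|: x∈[0,4], y∈[2,9] → 4·7 = 28.
|A ∪ B| = 92 − 28 = 64.00.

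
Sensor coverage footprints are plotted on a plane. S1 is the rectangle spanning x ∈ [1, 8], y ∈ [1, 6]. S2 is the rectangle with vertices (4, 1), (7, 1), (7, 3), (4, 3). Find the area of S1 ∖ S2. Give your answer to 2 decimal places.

|S1∩S2|: x∈[4,7], y∈[1,3] → 3·2 = 6.
|S1| = 35.
|S1 ∖ S2| = |S1| − |S1∩S2| = 35 − 6 = 29.00.

29.00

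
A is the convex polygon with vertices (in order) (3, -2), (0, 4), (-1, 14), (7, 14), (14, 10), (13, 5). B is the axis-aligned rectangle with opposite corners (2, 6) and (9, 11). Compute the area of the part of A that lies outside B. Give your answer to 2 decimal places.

126.50

|A| = 161.5, |A∩B| = 35.
|A ∖ B| = |A| − |A∩B| = 161.5 − 35 = 126.50.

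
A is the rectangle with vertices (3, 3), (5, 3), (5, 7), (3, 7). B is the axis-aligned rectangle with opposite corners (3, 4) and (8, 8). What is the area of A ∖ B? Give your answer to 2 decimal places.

|A∩B|: x∈[3,5], y∈[4,7] → 2·3 = 6.
|A| = 8.
|A ∖ B| = |A| − |A∩B| = 8 − 6 = 2.00.

2.00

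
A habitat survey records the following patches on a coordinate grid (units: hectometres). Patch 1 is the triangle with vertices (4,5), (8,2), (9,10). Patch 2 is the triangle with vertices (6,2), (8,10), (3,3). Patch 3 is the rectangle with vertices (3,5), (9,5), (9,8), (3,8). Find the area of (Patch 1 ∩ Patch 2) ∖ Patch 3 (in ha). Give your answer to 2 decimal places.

|Patch 1 ∩ Patch 2| = 7.0635.
|(Patch 1 ∩ Patch 2) ∩ Patch 3| = 4.5536.
|(Patch 1 ∩ Patch 2) ∖ Patch 3| = 7.0635 − 4.5536 = 2.51.

2.51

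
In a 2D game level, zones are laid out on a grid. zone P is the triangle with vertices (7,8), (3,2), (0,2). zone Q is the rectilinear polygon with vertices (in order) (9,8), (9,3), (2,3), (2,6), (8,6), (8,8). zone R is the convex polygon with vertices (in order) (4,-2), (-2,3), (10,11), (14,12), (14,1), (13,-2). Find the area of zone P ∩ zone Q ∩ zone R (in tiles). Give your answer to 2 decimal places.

4.95

The intersection is the polygon with vertices (2,3), (2,3.714), (4.667,6), (5.667,6), (3.667,3).
By the shoelace formula its area is 4.95.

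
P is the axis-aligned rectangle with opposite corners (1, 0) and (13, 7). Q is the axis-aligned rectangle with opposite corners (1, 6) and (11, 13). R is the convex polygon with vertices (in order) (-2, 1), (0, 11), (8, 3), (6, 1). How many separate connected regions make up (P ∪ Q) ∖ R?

(P ∪ Q) ∖ R is a single connected region.

1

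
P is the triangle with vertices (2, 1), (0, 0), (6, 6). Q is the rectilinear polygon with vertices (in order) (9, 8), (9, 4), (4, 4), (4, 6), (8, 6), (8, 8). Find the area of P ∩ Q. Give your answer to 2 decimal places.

The intersection is the polygon with vertices (6,6), (4.4,4), (4,4).
By the shoelace formula its area is 0.40.

0.40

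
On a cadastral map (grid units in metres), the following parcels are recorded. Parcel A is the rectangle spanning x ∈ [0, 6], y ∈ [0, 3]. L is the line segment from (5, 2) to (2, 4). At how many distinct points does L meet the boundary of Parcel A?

The segment meets the boundary at (3.5,3).

1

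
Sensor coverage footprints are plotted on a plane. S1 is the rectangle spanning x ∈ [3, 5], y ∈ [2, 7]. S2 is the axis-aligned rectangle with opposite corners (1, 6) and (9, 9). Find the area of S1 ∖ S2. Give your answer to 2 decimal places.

8.00

|S1∩S2|: x∈[3,5], y∈[6,7] → 2·1 = 2.
|S1| = 10.
|S1 ∖ S2| = |S1| − |S1∩S2| = 10 − 2 = 8.00.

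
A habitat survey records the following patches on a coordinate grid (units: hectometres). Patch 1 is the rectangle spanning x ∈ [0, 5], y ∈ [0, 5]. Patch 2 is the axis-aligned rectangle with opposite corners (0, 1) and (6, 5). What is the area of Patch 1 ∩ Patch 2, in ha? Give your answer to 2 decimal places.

|Patch 1∩Patch 2|: x∈[0,5], y∈[1,5] → 5·4 = 20.

20.00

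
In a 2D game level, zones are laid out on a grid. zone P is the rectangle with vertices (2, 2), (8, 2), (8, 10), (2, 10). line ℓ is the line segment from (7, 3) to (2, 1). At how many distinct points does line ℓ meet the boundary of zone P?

The segment meets the boundary at (4.5,2).

1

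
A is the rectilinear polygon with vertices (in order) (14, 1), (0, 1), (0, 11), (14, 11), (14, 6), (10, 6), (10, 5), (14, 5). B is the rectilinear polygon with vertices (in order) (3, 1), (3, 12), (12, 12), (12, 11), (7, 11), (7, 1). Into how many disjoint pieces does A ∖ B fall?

A ∖ B splits into 2 disjoint pieces (area 66, area 30).

2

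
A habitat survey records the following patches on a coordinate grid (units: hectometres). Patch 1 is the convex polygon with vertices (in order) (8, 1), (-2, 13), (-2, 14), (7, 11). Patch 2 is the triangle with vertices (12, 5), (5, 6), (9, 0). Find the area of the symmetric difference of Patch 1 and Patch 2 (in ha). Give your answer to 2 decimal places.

|Patch 1| = 48.5, |Patch 2| = 19, |Patch 1∩Patch 2| = 5.0618.
|Patch 1 △ Patch 2| = |Patch 1| + |Patch 2| − 2·|Patch 1∩Patch 2| = 48.5 + 19 − 10.1236 = 57.38.

57.38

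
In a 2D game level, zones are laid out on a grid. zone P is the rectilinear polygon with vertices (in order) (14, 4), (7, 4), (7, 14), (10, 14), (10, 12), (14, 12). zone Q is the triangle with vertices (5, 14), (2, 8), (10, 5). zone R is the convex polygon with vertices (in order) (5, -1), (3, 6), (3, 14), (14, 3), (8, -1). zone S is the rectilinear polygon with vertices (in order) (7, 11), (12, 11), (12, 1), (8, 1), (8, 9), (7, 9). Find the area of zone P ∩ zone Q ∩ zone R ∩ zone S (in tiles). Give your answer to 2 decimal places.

3.29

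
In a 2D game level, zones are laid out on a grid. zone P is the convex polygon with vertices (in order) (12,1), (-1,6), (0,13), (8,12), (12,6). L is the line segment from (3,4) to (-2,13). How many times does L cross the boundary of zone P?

The segment meets the boundary at (-0.409,10.136), (2.674,4.587).

2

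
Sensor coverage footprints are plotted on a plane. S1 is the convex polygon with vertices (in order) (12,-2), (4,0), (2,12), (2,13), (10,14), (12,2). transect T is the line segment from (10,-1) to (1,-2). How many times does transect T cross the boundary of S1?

1

The segment meets the boundary at (8.615,-1.154).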